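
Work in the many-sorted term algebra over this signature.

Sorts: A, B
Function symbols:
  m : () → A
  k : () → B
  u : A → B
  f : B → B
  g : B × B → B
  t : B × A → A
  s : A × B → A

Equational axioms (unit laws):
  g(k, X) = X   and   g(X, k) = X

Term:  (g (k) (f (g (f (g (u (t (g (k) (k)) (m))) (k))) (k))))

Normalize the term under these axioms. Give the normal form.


normal form = (f (f (u (t (k) (m)))))

1. (g (k) (f (g (f (g (u (t (g (k) (k)) (m))) (k))) (k))))  →  (f (g (f (g (u (t (g (k) (k)) (m))) (k))) (k)))
2. (f (g (f (g (u (t (g (k) (k)) (m))) (k))) (k)))  →  (f (f (g (u (t (g (k) (k)) (m))) (k))))
3. (f (f (g (u (t (g (k) (k)) (m))) (k))))  →  (f (f (u (t (g (k) (k)) (m)))))
4. (f (f (u (t (g (k) (k)) (m)))))  →  (f (f (u (t (k) (m)))))


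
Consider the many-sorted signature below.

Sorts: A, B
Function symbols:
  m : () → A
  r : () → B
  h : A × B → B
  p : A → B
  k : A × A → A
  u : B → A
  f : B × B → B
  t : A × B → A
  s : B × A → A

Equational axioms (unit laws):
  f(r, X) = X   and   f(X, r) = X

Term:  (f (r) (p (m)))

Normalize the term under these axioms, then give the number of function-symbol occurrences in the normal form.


1. (f (r) (p (m)))  →  (p (m))
normal form: (p (m))

size = 2


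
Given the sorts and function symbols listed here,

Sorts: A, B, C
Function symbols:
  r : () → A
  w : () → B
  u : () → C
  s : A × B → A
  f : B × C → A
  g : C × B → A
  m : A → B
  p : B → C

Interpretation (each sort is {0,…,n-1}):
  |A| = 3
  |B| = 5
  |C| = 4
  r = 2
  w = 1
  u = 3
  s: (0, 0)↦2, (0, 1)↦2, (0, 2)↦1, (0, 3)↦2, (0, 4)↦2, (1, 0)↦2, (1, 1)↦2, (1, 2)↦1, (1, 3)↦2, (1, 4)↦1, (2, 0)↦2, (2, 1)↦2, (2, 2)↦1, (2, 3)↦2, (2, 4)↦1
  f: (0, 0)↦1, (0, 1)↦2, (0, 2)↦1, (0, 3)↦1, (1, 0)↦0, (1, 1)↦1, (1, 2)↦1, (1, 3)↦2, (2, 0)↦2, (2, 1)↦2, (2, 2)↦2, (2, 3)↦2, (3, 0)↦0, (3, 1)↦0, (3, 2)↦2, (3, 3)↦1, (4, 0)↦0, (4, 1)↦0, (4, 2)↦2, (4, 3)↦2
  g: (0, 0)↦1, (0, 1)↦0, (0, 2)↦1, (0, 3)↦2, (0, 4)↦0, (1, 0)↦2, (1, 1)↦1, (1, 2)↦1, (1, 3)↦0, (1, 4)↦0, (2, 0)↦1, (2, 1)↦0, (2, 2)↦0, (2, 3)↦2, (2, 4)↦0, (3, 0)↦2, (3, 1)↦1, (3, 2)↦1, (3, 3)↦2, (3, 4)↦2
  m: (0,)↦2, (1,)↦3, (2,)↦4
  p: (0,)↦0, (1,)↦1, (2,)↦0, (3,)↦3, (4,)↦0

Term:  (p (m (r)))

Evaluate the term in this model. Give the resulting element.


  r = 2
  (m (r)) = m(2,) = 4
  (p (m (r))) = p(4,) = 0

value = 0


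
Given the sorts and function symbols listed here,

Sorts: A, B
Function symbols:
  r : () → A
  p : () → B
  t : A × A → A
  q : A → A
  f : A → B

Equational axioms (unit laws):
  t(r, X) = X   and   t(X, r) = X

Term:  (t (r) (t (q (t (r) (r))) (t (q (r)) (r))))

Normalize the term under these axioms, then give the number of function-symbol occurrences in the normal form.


size = 5

1. (t (r) (t (q (t (r) (r))) (t (q (r)) (r))))  →  (t (q (t (r) (r))) (t (q (r)) (r)))
2. (t (q (t (r) (r))) (t (q (r)) (r)))  →  (t (q (r)) (t (q (r)) (r)))
3. (t (q (r)) (t (q (r)) (r)))  →  (t (q (r)) (q (r)))
normal form: (t (q (r)) (q (r)))


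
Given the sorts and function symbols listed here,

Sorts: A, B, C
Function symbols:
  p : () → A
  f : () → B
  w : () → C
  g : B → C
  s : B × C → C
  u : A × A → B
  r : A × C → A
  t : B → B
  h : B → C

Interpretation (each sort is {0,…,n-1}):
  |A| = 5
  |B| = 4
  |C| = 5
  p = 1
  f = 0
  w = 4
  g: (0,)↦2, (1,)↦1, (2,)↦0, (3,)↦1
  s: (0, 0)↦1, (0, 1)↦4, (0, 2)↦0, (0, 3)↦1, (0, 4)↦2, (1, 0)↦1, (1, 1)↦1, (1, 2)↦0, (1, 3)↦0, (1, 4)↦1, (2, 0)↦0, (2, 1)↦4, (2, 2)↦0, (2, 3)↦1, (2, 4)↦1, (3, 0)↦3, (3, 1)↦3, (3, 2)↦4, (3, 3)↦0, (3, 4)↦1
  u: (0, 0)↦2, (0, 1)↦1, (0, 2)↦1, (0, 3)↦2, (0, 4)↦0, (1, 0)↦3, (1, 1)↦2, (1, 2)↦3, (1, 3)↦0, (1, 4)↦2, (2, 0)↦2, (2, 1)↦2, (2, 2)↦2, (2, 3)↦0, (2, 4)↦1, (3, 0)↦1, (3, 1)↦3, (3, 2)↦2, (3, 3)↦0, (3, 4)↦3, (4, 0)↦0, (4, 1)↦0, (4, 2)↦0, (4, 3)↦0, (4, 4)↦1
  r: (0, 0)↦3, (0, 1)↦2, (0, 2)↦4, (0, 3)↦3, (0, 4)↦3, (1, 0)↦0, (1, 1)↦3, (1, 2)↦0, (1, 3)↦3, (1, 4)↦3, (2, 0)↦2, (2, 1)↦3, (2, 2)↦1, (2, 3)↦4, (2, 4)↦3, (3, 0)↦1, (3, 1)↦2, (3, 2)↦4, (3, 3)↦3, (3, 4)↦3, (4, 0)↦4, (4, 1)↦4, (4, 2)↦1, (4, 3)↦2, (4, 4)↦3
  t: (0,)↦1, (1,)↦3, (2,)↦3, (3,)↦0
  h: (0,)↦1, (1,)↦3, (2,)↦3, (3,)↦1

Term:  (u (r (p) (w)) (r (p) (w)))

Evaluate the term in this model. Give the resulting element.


  p = 1
  w = 4
  (r (p) (w)) = r(1, 4) = 3
  p = 1
  w = 4
  (r (p) (w)) = r(1, 4) = 3
  (u (r (p) (w)) (r (p) (w))) = u(3, 3) = 0

value = 0


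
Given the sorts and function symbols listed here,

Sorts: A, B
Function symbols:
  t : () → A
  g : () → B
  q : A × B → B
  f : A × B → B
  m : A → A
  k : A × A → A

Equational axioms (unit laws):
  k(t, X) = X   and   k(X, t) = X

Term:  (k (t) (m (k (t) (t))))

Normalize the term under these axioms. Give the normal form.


1. (k (t) (m (k (t) (t))))  →  (m (k (t) (t)))
2. (m (k (t) (t)))  →  (m (t))

normal form = (m (t))


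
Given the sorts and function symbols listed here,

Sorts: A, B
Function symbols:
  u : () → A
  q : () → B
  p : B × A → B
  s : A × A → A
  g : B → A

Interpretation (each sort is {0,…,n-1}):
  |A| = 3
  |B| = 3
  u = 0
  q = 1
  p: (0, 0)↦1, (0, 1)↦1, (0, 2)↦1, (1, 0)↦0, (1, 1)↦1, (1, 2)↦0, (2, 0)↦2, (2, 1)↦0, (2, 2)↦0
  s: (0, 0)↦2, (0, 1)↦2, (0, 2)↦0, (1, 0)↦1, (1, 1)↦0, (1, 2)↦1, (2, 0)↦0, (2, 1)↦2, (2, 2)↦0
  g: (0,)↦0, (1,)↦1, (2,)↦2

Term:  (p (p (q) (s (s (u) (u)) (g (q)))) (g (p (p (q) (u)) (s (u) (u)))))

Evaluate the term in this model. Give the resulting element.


value = 1

  q = 1
  u = 0
  u = 0
  (s (u) (u)) = s(0, 0) = 2
  q = 1
  (g (q)) = g(1,) = 1
  (s (s (u) (u)) (g (q))) = s(2, 1) = 2
  (p (q) (s (s (u) (u)) (g (q)))) = p(1, 2) = 0
  q = 1
  u = 0
  (p (q) (u)) = p(1, 0) = 0
  u = 0
  u = 0
  (s (u) (u)) = s(0, 0) = 2
  (p (p (q) (u)) (s (u) (u))) = p(0, 2) = 1
  (g (p (p (q) (u)) (s (u) (u)))) = g(1,) = 1
  (p (p (q) (s (s (u) (u)) (g (q)))) (g (p (p (q) (u)) (s (u) (u))))) = p(0, 1) = 1


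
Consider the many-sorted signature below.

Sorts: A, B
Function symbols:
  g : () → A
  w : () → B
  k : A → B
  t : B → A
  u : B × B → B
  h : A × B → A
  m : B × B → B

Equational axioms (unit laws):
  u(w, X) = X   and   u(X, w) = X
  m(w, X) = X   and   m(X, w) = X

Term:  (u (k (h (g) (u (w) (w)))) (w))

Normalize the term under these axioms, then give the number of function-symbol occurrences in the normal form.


1. (u (k (h (g) (u (w) (w)))) (w))  →  (k (h (g) (u (w) (w))))
2. (k (h (g) (u (w) (w))))  →  (k (h (g) (w)))
normal form: (k (h (g) (w)))

size = 4


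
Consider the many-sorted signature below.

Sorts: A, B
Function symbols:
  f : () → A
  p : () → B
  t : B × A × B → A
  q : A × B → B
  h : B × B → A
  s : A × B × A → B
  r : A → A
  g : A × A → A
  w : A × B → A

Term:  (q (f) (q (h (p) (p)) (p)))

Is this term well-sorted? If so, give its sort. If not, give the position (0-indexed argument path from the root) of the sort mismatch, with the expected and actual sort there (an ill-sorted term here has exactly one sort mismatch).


  (f) : A
      (p) : B
      (p) : B
    (h (p) (p)) : A
    (p) : B
  (q (h (p) (p)) (p)) : B
(q (f) (q (h (p) (p)) (p))) : B

well-sorted; sort = B


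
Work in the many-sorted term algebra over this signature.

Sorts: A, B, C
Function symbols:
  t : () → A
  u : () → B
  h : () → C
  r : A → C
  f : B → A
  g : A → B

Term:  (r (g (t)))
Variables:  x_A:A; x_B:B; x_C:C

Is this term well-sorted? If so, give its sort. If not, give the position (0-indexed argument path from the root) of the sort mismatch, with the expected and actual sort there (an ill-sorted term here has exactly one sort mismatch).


    (t) : A
  (g (t)) : B
(r (g (t))) : ✗ arg 0 at [0] has sort B, expected A

ill-sorted at position [0]: expected A, got B


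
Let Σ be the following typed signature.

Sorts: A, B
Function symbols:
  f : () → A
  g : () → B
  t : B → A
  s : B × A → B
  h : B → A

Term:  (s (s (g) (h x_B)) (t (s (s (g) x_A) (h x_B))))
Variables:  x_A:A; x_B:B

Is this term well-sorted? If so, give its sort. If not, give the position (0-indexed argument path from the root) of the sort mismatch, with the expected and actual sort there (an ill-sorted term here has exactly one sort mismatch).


well-sorted; sort = B

    (g) : B
      x_B : B
    (h x_B) : A
  (s (g) (h x_B)) : B
        (g) : B
        x_A : A
      (s (g) x_A) : B
        x_B : B
      (h x_B) : A
    (s (s (g) x_A) (h x_B)) : B
  (t (s (s (g) x_A) (h x_B))) : A
(s (s (g) (h x_B)) (t (s (s (g) x_A) (h x_B)))) : B


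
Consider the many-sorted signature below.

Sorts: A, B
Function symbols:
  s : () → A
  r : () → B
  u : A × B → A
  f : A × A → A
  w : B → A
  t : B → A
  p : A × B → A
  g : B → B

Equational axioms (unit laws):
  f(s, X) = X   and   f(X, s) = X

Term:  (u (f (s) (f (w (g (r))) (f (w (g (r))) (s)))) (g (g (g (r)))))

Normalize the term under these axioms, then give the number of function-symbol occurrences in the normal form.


1. (u (f (s) (f (w (g (r))) (f (w (g (r))) (s)))) (g (g (g (r)))))  →  (u (f (w (g (r))) (f (w (g (r))) (s))) (g (g (g (r)))))
2. (u (f (w (g (r))) (f (w (g (r))) (s))) (g (g (g (r)))))  →  (u (f (w (g (r))) (w (g (r)))) (g (g (g (r)))))
normal form: (u (f (w (g (r))) (w (g (r)))) (g (g (g (r)))))

size = 12


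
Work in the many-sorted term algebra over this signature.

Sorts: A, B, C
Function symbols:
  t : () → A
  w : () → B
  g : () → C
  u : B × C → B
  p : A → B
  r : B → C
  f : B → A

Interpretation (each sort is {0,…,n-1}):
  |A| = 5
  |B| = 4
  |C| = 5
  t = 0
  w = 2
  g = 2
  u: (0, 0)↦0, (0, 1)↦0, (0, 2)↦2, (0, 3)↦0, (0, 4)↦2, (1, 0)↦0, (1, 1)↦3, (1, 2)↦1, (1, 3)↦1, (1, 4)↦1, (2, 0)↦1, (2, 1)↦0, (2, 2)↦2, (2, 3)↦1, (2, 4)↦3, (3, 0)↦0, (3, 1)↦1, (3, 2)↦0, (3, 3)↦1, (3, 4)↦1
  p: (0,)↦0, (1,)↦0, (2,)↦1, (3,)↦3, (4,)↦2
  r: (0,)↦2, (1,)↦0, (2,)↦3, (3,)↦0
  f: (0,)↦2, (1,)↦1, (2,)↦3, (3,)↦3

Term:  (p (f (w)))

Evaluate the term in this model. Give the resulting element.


  w = 2
  (f (w)) = f(2,) = 3
  (p (f (w))) = p(3,) = 3

value = 3


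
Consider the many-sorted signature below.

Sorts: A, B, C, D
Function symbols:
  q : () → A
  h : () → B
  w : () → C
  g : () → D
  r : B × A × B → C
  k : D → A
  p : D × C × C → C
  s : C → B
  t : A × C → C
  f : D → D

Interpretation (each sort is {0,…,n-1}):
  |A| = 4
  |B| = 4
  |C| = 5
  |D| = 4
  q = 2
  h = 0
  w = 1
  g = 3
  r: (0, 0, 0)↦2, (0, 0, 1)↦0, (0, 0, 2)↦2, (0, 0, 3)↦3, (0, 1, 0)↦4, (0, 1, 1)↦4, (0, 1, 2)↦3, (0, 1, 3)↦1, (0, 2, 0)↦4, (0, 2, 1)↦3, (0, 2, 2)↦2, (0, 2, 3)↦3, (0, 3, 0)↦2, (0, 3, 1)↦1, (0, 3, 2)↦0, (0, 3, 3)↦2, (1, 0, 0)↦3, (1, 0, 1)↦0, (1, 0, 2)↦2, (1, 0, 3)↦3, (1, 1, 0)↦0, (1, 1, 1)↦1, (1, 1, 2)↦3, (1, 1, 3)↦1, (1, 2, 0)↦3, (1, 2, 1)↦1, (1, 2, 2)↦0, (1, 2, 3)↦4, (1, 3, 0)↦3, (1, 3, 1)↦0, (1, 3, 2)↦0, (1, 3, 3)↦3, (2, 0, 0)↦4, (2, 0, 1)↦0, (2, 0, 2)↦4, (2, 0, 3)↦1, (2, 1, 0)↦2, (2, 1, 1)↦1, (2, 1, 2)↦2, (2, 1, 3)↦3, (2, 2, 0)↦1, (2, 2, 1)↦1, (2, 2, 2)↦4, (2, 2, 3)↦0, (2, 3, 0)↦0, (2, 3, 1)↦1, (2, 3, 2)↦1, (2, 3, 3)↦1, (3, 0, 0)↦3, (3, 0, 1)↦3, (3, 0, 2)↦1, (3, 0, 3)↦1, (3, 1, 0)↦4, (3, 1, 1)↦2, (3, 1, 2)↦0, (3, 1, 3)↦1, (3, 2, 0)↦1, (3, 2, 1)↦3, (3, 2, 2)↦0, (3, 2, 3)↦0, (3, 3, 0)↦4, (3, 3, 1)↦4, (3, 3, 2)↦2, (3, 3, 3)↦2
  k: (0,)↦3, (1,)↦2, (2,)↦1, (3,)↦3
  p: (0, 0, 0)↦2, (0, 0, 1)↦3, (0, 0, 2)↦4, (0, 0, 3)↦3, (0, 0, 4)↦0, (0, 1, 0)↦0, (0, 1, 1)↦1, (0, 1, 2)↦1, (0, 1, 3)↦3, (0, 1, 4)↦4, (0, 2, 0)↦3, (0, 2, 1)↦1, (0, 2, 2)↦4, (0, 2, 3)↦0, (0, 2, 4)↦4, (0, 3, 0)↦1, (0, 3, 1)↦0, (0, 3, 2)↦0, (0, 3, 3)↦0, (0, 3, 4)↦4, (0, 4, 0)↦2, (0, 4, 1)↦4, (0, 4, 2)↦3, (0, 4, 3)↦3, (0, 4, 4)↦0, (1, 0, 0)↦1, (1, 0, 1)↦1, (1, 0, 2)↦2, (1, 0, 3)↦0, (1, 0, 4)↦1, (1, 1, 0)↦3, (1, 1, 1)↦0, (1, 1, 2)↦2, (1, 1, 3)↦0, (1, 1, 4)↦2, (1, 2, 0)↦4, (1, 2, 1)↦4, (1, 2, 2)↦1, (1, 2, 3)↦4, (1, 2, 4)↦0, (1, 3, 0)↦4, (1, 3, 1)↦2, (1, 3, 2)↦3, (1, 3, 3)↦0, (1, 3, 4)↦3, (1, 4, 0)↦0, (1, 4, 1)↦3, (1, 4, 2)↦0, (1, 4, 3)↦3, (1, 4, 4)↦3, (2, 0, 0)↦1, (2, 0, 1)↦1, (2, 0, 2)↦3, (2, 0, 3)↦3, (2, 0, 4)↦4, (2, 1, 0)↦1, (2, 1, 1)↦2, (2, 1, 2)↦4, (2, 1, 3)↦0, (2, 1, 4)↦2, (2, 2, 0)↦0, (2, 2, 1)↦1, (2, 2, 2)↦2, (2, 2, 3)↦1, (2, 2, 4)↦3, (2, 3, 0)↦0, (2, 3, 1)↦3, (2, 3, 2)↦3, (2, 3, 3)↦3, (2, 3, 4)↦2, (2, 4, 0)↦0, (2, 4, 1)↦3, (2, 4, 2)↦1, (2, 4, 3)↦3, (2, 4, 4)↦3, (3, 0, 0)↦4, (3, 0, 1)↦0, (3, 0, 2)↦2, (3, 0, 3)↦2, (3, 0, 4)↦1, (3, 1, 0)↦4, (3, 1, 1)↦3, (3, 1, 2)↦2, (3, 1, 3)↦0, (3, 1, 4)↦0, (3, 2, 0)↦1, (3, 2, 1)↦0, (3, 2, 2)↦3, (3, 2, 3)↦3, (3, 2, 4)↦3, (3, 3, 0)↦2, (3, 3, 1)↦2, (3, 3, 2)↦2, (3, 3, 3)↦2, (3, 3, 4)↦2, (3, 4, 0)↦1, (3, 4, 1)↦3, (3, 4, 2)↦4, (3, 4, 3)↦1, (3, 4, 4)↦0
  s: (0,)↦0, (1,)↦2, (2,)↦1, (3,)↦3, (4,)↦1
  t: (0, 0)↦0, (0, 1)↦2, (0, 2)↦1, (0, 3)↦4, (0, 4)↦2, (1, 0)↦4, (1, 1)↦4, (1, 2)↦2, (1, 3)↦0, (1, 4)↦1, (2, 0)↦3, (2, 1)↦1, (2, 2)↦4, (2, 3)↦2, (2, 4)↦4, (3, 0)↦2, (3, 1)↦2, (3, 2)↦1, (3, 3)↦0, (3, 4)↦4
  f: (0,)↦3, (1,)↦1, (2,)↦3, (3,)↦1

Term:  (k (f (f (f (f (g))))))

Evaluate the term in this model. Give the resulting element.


value = 2

  g = 3
  (f (g)) = f(3,) = 1
  (f (f (g))) = f(1,) = 1
  (f (f (f (g)))) = f(1,) = 1
  (f (f (f (f (g))))) = f(1,) = 1
  (k (f (f (f (f (g)))))) = k(1,) = 2


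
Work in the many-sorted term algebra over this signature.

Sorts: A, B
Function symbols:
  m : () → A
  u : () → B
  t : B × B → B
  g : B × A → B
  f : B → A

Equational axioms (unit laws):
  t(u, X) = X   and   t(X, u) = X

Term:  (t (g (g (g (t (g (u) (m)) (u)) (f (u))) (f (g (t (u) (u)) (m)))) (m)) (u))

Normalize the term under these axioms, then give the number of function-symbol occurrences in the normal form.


1. (t (g (g (g (t (g (u) (m)) (u)) (f (u))) (f (g (t (u) (u)) (m)))) (m)) (u))  →  (g (g (g (t (g (u) (m)) (u)) (f (u))) (f (g (t (u) (u)) (m)))) (m))
2. (g (g (g (t (g (u) (m)) (u)) (f (u))) (f (g (t (u) (u)) (m)))) (m))  →  (g (g (g (g (u) (m)) (f (u))) (f (g (t (u) (u)) (m)))) (m))
3. (g (g (g (g (u) (m)) (f (u))) (f (g (t (u) (u)) (m)))) (m))  →  (g (g (g (g (u) (m)) (f (u))) (f (g (u) (m)))) (m))
normal form: (g (g (g (g (u) (m)) (f (u))) (f (g (u) (m)))) (m))

size = 13


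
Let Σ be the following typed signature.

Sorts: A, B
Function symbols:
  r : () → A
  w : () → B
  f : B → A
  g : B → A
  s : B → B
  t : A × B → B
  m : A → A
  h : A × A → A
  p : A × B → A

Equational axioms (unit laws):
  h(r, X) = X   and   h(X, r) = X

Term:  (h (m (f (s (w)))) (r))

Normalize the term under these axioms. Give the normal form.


normal form = (m (f (s (w))))

1. (h (m (f (s (w)))) (r))  →  (m (f (s (w))))


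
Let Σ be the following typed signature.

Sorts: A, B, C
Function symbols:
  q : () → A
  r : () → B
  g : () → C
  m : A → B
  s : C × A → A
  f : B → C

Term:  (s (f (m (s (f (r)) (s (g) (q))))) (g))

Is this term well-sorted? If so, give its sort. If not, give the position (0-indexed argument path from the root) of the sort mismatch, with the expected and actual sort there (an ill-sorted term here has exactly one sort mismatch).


          (r) : B
        (f (r)) : C
          (g) : C
          (q) : A
        (s (g) (q)) : A
      (s (f (r)) (s (g) (q))) : A
    (m (s (f (r)) (s (g) (q)))) : B
  (f (m (s (f (r)) (s (g) (q))))) : C
  (g) : C
(s (f (m (s (f (r)) (s (g) (q))))) (g)) : ✗ arg 1 at [1] has sort C, expected A

ill-sorted at position [1]: expected A, got C


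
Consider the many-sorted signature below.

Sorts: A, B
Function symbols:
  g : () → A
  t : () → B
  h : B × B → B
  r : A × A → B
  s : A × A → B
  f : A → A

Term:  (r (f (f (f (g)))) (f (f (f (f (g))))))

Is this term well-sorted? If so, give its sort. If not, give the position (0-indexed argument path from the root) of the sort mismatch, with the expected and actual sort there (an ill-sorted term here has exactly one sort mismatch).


well-sorted; sort = B

        (g) : A
      (f (g)) : A
    (f (f (g))) : A
  (f (f (f (g)))) : A
          (g) : A
        (f (g)) : A
      (f (f (g))) : A
    (f (f (f (g)))) : A
  (f (f (f (f (g))))) : A
(r (f (f (f (g)))) (f (f (f (f (g)))))) : B


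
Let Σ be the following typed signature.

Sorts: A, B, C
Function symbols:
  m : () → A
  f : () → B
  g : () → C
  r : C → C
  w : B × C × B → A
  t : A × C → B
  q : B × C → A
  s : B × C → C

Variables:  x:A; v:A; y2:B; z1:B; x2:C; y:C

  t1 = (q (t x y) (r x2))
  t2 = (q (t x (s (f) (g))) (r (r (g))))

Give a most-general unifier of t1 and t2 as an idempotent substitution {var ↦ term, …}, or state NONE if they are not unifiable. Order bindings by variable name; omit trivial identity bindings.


{x2 ↦ (r (g)), y ↦ (s (f) (g))}


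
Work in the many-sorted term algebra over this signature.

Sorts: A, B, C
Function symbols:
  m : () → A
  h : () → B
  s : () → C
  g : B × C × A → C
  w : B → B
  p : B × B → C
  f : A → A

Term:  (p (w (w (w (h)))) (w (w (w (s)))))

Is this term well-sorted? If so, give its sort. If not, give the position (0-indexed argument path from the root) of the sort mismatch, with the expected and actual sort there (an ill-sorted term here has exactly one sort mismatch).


        (h) : B
      (w (h)) : B
    (w (w (h))) : B
  (w (w (w (h)))) : B
        (s) : C
      (w (s)) : ✗ arg 0 at [1, 0, 0, 0] has sort C, expected B

ill-sorted at position [1, 0, 0, 0]: expected B, got C


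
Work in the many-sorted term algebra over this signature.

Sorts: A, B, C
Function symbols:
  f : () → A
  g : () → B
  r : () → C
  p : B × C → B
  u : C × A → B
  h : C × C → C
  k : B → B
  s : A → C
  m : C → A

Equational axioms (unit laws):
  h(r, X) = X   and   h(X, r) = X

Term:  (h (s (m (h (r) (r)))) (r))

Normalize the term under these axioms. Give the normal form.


normal form = (s (m (r)))

1. (h (s (m (h (r) (r)))) (r))  →  (s (m (h (r) (r))))
2. (s (m (h (r) (r))))  →  (s (m (r)))


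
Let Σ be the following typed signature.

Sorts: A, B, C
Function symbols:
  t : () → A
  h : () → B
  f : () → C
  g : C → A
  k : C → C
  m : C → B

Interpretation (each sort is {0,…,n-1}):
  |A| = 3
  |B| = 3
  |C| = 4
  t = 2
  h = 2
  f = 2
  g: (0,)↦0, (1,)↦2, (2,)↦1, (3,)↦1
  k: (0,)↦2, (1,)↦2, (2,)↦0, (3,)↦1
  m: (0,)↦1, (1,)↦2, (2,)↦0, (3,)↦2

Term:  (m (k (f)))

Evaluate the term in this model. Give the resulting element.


  f = 2
  (k (f)) = k(2,) = 0
  (m (k (f))) = m(0,) = 1

value = 1


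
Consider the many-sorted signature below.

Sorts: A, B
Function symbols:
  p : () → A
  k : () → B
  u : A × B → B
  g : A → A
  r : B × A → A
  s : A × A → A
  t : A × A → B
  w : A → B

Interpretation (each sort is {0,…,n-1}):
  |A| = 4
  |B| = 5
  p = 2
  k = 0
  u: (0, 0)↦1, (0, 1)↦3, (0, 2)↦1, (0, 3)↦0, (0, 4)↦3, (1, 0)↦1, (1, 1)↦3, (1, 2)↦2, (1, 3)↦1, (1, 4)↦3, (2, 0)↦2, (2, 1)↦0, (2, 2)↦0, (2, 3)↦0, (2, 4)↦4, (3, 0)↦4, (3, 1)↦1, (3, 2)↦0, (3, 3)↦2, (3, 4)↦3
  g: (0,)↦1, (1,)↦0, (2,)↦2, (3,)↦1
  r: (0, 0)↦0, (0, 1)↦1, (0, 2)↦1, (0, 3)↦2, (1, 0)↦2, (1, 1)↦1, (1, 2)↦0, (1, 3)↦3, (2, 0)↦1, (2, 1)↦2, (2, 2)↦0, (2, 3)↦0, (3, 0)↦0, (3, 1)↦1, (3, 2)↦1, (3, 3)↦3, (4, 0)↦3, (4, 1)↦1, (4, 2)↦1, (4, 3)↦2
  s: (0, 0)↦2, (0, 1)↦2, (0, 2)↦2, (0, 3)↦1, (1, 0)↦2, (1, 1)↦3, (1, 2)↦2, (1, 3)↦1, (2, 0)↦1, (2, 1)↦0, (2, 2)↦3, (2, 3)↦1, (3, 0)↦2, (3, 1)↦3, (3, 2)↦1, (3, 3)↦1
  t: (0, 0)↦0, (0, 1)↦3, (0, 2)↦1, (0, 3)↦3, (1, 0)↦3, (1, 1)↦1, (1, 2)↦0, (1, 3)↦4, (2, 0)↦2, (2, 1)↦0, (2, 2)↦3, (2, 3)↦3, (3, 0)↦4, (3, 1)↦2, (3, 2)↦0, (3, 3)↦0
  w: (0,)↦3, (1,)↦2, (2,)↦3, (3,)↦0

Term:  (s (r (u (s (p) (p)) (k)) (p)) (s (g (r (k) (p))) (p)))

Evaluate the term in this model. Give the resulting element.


  p = 2
  p = 2
  (s (p) (p)) = s(2, 2) = 3
  k = 0
  (u (s (p) (p)) (k)) = u(3, 0) = 4
  p = 2
  (r (u (s (p) (p)) (k)) (p)) = r(4, 2) = 1
  k = 0
  p = 2
  (r (k) (p)) = r(0, 2) = 1
  (g (r (k) (p))) = g(1,) = 0
  p = 2
  (s (g (r (k) (p))) (p)) = s(0, 2) = 2
  (s (r (u (s (p) (p)) (k)) (p)) (s (g (r (k) (p))) (p))) = s(1, 2) = 2

value = 2


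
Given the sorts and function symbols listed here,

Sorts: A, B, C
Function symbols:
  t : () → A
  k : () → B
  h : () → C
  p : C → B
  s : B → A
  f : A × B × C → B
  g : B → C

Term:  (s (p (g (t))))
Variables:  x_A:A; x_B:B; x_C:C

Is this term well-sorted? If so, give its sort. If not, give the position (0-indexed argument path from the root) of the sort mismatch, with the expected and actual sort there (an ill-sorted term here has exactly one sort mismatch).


ill-sorted at position [0, 0, 0]: expected B, got A

      (t) : A
    (g (t)) : ✗ arg 0 at [0, 0, 0] has sort A, expected B


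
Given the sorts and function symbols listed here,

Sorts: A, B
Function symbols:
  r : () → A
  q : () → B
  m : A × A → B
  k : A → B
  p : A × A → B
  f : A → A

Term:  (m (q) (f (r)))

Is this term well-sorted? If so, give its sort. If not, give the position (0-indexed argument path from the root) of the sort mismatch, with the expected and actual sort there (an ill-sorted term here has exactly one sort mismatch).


ill-sorted at position [0]: expected A, got B

  (q) : B
    (r) : A
  (f (r)) : A
(m (q) (f (r))) : ✗ arg 0 at [0] has sort B, expected A


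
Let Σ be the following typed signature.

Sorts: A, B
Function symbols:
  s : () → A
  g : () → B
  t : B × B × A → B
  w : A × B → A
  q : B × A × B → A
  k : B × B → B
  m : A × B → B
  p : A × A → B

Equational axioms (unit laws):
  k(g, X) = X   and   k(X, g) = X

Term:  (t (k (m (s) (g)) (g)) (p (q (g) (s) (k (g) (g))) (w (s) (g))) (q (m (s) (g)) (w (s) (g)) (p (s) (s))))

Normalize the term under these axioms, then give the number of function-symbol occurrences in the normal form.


size = 22

1. (t (k (m (s) (g)) (g)) (p (q (g) (s) (k (g) (g))) (w (s) (g))) (q (m (s) (g)) (w (s) (g)) (p (s) (s))))  →  (t (m (s) (g)) (p (q (g) (s) (k (g) (g))) (w (s) (g))) (q (m (s) (g)) (w (s) (g)) (p (s) (s))))
2. (t (m (s) (g)) (p (q (g) (s) (k (g) (g))) (w (s) (g))) (q (m (s) (g)) (w (s) (g)) (p (s) (s))))  →  (t (m (s) (g)) (p (q (g) (s) (g)) (w (s) (g))) (q (m (s) (g)) (w (s) (g)) (p (s) (s))))
normal form: (t (m (s) (g)) (p (q (g) (s) (g)) (w (s) (g))) (q (m (s) (g)) (w (s) (g)) (p (s) (s))))


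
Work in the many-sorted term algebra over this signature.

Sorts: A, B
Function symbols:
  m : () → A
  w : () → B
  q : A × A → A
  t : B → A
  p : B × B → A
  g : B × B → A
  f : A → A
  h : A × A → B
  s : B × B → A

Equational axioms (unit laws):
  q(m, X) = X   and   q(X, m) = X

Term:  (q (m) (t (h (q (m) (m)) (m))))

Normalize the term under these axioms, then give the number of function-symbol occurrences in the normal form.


1. (q (m) (t (h (q (m) (m)) (m))))  →  (t (h (q (m) (m)) (m)))
2. (t (h (q (m) (m)) (m)))  →  (t (h (m) (m)))
normal form: (t (h (m) (m)))

size = 4


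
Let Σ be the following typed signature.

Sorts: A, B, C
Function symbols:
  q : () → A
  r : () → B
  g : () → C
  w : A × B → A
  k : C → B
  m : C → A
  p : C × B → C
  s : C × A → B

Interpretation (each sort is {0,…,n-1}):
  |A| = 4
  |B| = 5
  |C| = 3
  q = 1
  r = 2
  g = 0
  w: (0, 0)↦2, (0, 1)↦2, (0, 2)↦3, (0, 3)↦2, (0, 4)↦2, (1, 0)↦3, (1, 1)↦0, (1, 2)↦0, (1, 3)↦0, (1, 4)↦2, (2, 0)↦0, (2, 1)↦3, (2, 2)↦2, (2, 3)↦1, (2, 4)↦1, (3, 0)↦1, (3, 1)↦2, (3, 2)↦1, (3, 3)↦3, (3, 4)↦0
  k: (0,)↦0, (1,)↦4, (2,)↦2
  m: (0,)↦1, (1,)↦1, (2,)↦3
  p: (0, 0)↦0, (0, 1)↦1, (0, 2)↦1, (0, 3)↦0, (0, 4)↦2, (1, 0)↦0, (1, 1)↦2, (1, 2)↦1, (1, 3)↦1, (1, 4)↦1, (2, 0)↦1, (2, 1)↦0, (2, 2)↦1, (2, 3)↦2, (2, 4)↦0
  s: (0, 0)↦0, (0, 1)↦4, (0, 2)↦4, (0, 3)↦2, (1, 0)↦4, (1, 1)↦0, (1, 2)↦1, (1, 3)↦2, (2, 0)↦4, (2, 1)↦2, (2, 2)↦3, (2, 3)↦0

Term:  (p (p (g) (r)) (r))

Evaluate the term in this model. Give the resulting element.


  g = 0
  r = 2
  (p (g) (r)) = p(0, 2) = 1
  r = 2
  (p (p (g) (r)) (r)) = p(1, 2) = 1

value = 1


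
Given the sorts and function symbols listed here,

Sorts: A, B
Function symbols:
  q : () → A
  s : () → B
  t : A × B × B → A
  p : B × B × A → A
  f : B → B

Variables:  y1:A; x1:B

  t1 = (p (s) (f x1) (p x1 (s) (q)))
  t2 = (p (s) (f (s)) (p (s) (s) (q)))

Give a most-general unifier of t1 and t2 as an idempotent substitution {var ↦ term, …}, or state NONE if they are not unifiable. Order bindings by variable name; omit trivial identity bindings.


{x1 ↦ (s)}


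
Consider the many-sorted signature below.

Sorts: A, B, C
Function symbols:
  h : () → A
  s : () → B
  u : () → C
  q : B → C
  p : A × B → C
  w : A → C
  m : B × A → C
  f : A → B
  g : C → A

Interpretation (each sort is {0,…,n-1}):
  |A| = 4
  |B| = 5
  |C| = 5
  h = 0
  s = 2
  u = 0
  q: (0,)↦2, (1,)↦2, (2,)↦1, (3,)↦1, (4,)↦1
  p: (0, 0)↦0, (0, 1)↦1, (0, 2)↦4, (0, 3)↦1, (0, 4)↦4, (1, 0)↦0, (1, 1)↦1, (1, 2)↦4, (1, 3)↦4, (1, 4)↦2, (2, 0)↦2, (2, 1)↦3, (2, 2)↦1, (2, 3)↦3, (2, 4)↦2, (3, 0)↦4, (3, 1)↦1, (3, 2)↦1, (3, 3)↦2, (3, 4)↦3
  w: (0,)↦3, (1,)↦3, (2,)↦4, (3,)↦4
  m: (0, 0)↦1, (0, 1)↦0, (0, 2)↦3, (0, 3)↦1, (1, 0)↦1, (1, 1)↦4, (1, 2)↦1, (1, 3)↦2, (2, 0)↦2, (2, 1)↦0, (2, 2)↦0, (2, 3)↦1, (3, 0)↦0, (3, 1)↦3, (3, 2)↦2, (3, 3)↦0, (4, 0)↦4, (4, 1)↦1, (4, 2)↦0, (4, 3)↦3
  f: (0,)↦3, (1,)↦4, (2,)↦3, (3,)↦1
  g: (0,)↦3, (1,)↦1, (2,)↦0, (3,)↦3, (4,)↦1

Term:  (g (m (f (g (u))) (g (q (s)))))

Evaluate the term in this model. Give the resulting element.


  u = 0
  (g (u)) = g(0,) = 3
  (f (g (u))) = f(3,) = 1
  s = 2
  (q (s)) = q(2,) = 1
  (g (q (s))) = g(1,) = 1
  (m (f (g (u))) (g (q (s)))) = m(1, 1) = 4
  (g (m (f (g (u))) (g (q (s))))) = g(4,) = 1

value = 1


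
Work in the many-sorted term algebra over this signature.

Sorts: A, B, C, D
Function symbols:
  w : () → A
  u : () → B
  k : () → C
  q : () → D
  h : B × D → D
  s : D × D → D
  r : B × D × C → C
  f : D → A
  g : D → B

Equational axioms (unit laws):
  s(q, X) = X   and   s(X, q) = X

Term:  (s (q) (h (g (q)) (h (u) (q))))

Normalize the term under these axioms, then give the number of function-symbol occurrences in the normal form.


1. (s (q) (h (g (q)) (h (u) (q))))  →  (h (g (q)) (h (u) (q)))
normal form: (h (g (q)) (h (u) (q)))

size = 6


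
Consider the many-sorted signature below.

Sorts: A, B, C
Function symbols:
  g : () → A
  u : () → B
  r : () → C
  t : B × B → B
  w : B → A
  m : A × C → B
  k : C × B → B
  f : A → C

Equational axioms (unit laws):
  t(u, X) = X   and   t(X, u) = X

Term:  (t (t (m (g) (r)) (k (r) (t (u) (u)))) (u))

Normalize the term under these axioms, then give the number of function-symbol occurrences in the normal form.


size = 7

1. (t (t (m (g) (r)) (k (r) (t (u) (u)))) (u))  →  (t (m (g) (r)) (k (r) (t (u) (u))))
2. (t (m (g) (r)) (k (r) (t (u) (u))))  →  (t (m (g) (r)) (k (r) (u)))
normal form: (t (m (g) (r)) (k (r) (u)))


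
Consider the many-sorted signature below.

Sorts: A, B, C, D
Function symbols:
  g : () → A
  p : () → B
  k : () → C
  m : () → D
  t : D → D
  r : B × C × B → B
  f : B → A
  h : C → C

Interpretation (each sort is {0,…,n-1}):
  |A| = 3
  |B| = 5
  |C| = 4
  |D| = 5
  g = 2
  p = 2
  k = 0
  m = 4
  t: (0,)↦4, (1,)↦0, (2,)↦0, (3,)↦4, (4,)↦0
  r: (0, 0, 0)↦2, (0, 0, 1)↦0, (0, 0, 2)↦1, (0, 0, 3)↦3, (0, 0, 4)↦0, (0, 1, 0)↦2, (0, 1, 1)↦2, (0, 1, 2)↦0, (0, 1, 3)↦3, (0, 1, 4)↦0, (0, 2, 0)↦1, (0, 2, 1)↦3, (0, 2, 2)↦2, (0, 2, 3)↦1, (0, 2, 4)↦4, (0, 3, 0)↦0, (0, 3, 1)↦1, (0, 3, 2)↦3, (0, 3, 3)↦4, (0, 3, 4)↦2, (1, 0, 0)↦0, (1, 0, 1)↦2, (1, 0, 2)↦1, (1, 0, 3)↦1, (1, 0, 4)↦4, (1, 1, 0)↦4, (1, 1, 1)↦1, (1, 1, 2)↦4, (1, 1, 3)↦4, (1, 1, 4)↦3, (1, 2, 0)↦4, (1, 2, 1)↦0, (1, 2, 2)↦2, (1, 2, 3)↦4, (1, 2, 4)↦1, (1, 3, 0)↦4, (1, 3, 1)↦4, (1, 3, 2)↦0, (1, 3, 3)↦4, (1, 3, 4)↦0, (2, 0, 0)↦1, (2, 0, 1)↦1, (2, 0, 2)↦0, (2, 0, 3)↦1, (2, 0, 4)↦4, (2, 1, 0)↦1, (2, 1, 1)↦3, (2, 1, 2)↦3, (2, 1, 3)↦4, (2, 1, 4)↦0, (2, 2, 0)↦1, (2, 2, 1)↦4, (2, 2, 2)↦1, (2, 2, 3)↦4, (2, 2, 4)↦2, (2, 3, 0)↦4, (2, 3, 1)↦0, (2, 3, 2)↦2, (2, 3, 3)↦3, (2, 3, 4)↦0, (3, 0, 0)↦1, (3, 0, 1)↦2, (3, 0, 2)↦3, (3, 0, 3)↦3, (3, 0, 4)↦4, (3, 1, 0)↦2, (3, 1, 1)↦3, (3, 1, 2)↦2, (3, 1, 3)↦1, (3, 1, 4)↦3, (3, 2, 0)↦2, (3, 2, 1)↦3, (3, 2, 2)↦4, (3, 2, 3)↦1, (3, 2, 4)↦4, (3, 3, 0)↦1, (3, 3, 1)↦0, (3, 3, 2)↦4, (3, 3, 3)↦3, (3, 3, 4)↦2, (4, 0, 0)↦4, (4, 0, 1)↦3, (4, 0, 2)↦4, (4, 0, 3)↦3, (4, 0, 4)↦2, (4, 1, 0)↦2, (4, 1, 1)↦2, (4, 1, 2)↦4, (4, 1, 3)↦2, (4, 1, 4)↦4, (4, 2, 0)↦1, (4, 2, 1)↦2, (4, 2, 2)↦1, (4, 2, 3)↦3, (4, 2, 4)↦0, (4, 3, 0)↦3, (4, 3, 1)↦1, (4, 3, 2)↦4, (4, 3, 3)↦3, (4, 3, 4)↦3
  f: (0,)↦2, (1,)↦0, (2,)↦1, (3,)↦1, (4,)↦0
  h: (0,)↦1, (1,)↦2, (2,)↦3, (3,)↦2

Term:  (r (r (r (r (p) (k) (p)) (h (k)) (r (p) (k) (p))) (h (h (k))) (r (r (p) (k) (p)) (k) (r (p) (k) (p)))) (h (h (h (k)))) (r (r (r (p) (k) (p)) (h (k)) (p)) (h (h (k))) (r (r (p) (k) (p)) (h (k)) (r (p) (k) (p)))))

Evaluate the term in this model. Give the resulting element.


value = 0

  p = 2
  k = 0
  p = 2
  (r (p) (k) (p)) = r(2, 0, 2) = 0
  k = 0
  (h (k)) = h(0,) = 1
  p = 2
  k = 0
  p = 2
  (r (p) (k) (p)) = r(2, 0, 2) = 0
  (r (r (p) (k) (p)) (h (k)) (r (p) (k) (p))) = r(0, 1, 0) = 2
  k = 0
  (h (k)) = h(0,) = 1
  (h (h (k))) = h(1,) = 2
  p = 2
  k = 0
  p = 2
  (r (p) (k) (p)) = r(2, 0, 2) = 0
  k = 0
  p = 2
  k = 0
  p = 2
  (r (p) (k) (p)) = r(2, 0, 2) = 0
  (r (r (p) (k) (p)) (k) (r (p) (k) (p))) = r(0, 0, 0) = 2
  (r (r (r (p) (k) (p)) (h (k)) (r (p) (k) (p))) (h (h (k))) (r (r (p) (k) (p)) (k) (r (p) (k) (p)))) = r(2, 2, 2) = 1
  k = 0
  (h (k)) = h(0,) = 1
  (h (h (k))) = h(1,) = 2
  (h (h (h (k)))) = h(2,) = 3
  p = 2
  k = 0
  p = 2
  (r (p) (k) (p)) = r(2, 0, 2) = 0
  k = 0
  (h (k)) = h(0,) = 1
  p = 2
  (r (r (p) (k) (p)) (h (k)) (p)) = r(0, 1, 2) = 0
  k = 0
  (h (k)) = h(0,) = 1
  (h (h (k))) = h(1,) = 2
  p = 2
  k = 0
  p = 2
  (r (p) (k) (p)) = r(2, 0, 2) = 0
  k = 0
  (h (k)) = h(0,) = 1
  p = 2
  k = 0
  p = 2
  (r (p) (k) (p)) = r(2, 0, 2) = 0
  (r (r (p) (k) (p)) (h (k)) (r (p) (k) (p))) = r(0, 1, 0) = 2
  (r (r (r (p) (k) (p)) (h (k)) (p)) (h (h (k))) (r (r (p) (k) (p)) (h (k)) (r (p) (k) (p)))) = r(0, 2, 2) = 2
  (r (r (r (r (p) (k) (p)) (h (k)) (r (p) (k) (p))) (h (h (k))) (r (r (p) (k) (p)) (k) (r (p) (k) (p)))) (h (h (h (k)))) (r (r (r (p) (k) (p)) (h (k)) (p)) (h (h (k))) (r (r (p) (k) (p)) (h (k)) (r (p) (k) (p))))) = r(1, 3, 2) = 0


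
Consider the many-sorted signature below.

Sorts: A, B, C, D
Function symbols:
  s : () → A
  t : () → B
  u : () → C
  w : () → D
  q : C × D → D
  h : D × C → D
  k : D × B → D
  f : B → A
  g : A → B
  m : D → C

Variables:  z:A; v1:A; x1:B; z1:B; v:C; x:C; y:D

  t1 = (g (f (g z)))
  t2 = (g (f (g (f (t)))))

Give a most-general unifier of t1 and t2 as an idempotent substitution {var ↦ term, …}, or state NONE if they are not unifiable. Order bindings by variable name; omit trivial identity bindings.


{z ↦ (f (t))}


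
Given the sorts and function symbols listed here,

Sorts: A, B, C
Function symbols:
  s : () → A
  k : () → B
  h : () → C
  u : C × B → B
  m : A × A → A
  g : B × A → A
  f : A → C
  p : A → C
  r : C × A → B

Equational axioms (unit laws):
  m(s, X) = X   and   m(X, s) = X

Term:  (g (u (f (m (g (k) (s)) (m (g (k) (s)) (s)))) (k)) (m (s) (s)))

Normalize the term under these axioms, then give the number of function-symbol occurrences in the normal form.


size = 12

1. (g (u (f (m (g (k) (s)) (m (g (k) (s)) (s)))) (k)) (m (s) (s)))  →  (g (u (f (m (g (k) (s)) (g (k) (s)))) (k)) (m (s) (s)))
2. (g (u (f (m (g (k) (s)) (g (k) (s)))) (k)) (m (s) (s)))  →  (g (u (f (m (g (k) (s)) (g (k) (s)))) (k)) (s))
normal form: (g (u (f (m (g (k) (s)) (g (k) (s)))) (k)) (s))


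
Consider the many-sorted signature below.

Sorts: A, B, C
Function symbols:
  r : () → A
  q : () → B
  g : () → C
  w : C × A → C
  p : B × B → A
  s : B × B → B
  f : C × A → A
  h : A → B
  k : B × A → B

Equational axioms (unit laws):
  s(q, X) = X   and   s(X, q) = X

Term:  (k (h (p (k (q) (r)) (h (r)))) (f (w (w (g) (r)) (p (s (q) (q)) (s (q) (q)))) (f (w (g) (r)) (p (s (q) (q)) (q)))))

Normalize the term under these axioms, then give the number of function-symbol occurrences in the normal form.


size = 23

1. (k (h (p (k (q) (r)) (h (r)))) (f (w (w (g) (r)) (p (s (q) (q)) (s (q) (q)))) (f (w (g) (r)) (p (s (q) (q)) (q)))))  →  (k (h (p (k (q) (r)) (h (r)))) (f (w (w (g) (r)) (p (q) (s (q) (q)))) (f (w (g) (r)) (p (s (q) (q)) (q)))))
2. (k (h (p (k (q) (r)) (h (r)))) (f (w (w (g) (r)) (p (q) (s (q) (q)))) (f (w (g) (r)) (p (s (q) (q)) (q)))))  →  (k (h (p (k (q) (r)) (h (r)))) (f (w (w (g) (r)) (p (q) (q))) (f (w (g) (r)) (p (s (q) (q)) (q)))))
3. (k (h (p (k (q) (r)) (h (r)))) (f (w (w (g) (r)) (p (q) (q))) (f (w (g) (r)) (p (s (q) (q)) (q)))))  →  (k (h (p (k (q) (r)) (h (r)))) (f (w (w (g) (r)) (p (q) (q))) (f (w (g) (r)) (p (q) (q)))))
normal form: (k (h (p (k (q) (r)) (h (r)))) (f (w (w (g) (r)) (p (q) (q))) (f (w (g) (r)) (p (q) (q)))))


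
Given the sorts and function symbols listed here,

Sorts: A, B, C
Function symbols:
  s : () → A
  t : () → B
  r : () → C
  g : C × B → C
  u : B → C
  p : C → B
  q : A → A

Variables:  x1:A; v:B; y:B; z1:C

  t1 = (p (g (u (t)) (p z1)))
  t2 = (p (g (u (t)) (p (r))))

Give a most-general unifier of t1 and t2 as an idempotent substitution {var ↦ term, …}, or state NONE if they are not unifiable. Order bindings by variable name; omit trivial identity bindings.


{z1 ↦ (r)}


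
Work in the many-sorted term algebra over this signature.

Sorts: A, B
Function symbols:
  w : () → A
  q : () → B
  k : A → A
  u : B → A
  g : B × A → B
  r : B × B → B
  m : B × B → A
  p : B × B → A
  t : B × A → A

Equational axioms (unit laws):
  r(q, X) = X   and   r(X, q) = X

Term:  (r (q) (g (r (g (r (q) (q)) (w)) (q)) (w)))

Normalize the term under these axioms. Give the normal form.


normal form = (g (g (q) (w)) (w))

1. (r (q) (g (r (g (r (q) (q)) (w)) (q)) (w)))  →  (g (r (g (r (q) (q)) (w)) (q)) (w))
2. (g (r (g (r (q) (q)) (w)) (q)) (w))  →  (g (g (r (q) (q)) (w)) (w))
3. (g (g (r (q) (q)) (w)) (w))  →  (g (g (q) (w)) (w))


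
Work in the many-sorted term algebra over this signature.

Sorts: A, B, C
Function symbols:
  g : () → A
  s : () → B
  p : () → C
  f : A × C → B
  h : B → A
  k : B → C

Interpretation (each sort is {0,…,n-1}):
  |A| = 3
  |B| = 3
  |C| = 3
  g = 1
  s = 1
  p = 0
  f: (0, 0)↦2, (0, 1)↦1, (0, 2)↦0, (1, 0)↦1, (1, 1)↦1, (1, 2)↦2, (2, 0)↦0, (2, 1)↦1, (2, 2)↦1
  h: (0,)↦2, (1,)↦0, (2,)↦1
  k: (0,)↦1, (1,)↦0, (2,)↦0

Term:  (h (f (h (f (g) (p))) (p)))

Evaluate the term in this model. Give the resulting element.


value = 1

  g = 1
  p = 0
  (f (g) (p)) = f(1, 0) = 1
  (h (f (g) (p))) = h(1,) = 0
  p = 0
  (f (h (f (g) (p))) (p)) = f(0, 0) = 2
  (h (f (h (f (g) (p))) (p))) = h(2,) = 1


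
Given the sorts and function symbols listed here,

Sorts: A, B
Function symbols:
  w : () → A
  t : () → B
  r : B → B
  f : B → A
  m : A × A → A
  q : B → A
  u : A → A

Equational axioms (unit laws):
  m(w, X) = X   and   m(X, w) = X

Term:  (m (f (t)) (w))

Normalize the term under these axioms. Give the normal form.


normal form = (f (t))

1. (m (f (t)) (w))  →  (f (t))


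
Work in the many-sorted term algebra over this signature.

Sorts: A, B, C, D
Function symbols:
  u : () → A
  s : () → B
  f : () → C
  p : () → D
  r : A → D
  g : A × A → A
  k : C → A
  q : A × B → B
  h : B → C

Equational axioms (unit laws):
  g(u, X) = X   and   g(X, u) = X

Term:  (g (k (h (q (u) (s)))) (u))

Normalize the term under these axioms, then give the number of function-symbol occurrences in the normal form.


1. (g (k (h (q (u) (s)))) (u))  →  (k (h (q (u) (s))))
normal form: (k (h (q (u) (s))))

size = 5


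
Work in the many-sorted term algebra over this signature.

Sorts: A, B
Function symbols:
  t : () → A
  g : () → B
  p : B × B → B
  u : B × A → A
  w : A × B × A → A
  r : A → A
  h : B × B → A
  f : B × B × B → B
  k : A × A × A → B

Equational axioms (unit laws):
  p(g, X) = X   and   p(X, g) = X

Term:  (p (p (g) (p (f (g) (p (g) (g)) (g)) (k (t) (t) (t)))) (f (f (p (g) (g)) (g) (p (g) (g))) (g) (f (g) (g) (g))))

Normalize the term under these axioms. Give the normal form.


1. (p (p (g) (p (f (g) (p (g) (g)) (g)) (k (t) (t) (t)))) (f (f (p (g) (g)) (g) (p (g) (g))) (g) (f (g) (g) (g))))  →  (p (p (f (g) (p (g) (g)) (g)) (k (t) (t) (t))) (f (f (p (g) (g)) (g) (p (g) (g))) (g) (f (g) (g) (g))))
2. (p (p (f (g) (p (g) (g)) (g)) (k (t) (t) (t))) (f (f (p (g) (g)) (g) (p (g) (g))) (g) (f (g) (g) (g))))  →  (p (p (f (g) (g) (g)) (k (t) (t) (t))) (f (f (p (g) (g)) (g) (p (g) (g))) (g) (f (g) (g) (g))))
3. (p (p (f (g) (g) (g)) (k (t) (t) (t))) (f (f (p (g) (g)) (g) (p (g) (g))) (g) (f (g) (g) (g))))  →  (p (p (f (g) (g) (g)) (k (t) (t) (t))) (f (f (g) (g) (p (g) (g))) (g) (f (g) (g) (g))))
4. (p (p (f (g) (g) (g)) (k (t) (t) (t))) (f (f (g) (g) (p (g) (g))) (g) (f (g) (g) (g))))  →  (p (p (f (g) (g) (g)) (k (t) (t) (t))) (f (f (g) (g) (g)) (g) (f (g) (g) (g))))

normal form = (p (p (f (g) (g) (g)) (k (t) (t) (t))) (f (f (g) (g) (g)) (g) (f (g) (g) (g))))


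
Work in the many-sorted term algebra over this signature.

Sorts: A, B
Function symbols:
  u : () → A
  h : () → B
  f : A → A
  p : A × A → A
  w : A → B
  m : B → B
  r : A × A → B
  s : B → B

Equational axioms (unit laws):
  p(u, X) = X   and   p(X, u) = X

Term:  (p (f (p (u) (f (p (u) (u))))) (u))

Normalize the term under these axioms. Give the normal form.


normal form = (f (f (u)))

1. (p (f (p (u) (f (p (u) (u))))) (u))  →  (f (p (u) (f (p (u) (u)))))
2. (f (p (u) (f (p (u) (u)))))  →  (f (f (p (u) (u))))
3. (f (f (p (u) (u))))  →  (f (f (u)))


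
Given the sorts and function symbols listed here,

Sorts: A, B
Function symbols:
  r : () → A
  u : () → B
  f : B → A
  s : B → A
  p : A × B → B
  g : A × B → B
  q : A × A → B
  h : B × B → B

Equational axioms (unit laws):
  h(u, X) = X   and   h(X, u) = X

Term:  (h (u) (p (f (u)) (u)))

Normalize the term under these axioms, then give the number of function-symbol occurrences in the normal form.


1. (h (u) (p (f (u)) (u)))  →  (p (f (u)) (u))
normal form: (p (f (u)) (u))

size = 4


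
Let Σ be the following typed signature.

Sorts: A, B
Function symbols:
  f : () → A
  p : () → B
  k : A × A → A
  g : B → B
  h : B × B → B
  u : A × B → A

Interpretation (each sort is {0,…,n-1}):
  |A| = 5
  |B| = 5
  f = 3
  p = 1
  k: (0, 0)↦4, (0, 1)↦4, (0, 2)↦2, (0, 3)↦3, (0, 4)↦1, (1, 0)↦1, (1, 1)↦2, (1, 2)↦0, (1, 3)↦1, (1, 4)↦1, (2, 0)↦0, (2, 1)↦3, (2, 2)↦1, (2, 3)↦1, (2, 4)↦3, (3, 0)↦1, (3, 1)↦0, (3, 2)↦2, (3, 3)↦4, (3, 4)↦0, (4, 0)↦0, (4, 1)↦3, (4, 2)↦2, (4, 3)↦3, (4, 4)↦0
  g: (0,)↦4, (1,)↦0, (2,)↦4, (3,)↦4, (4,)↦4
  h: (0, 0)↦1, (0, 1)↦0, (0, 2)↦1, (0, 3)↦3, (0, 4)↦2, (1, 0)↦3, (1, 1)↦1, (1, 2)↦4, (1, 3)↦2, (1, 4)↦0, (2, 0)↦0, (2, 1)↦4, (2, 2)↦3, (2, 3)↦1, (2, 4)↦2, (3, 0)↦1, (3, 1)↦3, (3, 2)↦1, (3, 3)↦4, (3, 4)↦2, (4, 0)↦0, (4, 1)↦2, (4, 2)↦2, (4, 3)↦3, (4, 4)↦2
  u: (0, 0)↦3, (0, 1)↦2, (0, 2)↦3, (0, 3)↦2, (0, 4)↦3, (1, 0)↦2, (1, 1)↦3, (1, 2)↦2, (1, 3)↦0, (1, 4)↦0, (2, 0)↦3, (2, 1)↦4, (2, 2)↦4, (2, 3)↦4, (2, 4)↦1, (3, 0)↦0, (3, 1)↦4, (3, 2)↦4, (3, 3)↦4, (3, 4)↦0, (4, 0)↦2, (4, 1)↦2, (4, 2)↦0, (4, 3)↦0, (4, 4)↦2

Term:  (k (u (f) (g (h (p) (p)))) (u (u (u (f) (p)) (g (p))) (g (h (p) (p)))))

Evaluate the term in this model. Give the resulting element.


value = 3

  f = 3
  p = 1
  p = 1
  (h (p) (p)) = h(1, 1) = 1
  (g (h (p) (p))) = g(1,) = 0
  (u (f) (g (h (p) (p)))) = u(3, 0) = 0
  f = 3
  p = 1
  (u (f) (p)) = u(3, 1) = 4
  p = 1
  (g (p)) = g(1,) = 0
  (u (u (f) (p)) (g (p))) = u(4, 0) = 2
  p = 1
  p = 1
  (h (p) (p)) = h(1, 1) = 1
  (g (h (p) (p))) = g(1,) = 0
  (u (u (u (f) (p)) (g (p))) (g (h (p) (p)))) = u(2, 0) = 3
  (k (u (f) (g (h (p) (p)))) (u (u (u (f) (p)) (g (p))) (g (h (p) (p))))) = k(0, 3) = 3
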